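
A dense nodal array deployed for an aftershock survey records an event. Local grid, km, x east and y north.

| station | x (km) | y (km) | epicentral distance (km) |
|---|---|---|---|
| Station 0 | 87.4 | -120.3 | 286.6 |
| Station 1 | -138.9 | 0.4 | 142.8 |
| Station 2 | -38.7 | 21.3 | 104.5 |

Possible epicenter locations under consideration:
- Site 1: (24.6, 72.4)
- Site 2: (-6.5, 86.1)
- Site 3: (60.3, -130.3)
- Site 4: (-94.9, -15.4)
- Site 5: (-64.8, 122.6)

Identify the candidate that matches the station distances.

For each candidate, compare |candidate − station| to the reported distance:
Site 1: residuals Station 0 83.9, Station 1 35.9, Station 2 23.1 → max 83.9 km
Site 2: residuals Station 0 59.8, Station 1 14.9, Station 2 32.1 → max 59.8 km
Site 3: residuals Station 0 257.7, Station 1 95.5, Station 2 76.6 → max 257.7 km
Site 4: residuals Station 0 76.3, Station 1 96.0, Station 2 37.4 → max 96.0 km
Site 5: residuals Station 0 0.0, Station 1 0.1, Station 2 0.1 → max 0.1 km
Only Site 5 has all residuals ≈ 0.

Site 5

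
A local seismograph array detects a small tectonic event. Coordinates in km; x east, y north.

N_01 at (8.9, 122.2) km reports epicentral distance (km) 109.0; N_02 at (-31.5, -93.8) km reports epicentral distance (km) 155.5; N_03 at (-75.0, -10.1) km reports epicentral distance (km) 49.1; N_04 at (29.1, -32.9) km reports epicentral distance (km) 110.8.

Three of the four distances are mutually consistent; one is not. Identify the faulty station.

N_02

Solve using three stations at a time. Using N_01, N_03, N_04 (subtract circle equations pairwise → linear system) gives (x, y) ≈ (-57.8, 35.9).
Distances from that point to each station vs reported:
  N_01: calculated 109.0 vs reported 109.0 → residual 0.0 km
  N_02: calculated 132.4 vs reported 155.5 → residual 23.1 km
  N_03: calculated 49.2 vs reported 49.1 → residual 0.1 km
  N_04: calculated 110.8 vs reported 110.8 → residual 0.0 km
N_01, N_03, N_04 are mutually consistent (residuals ≈ 0); N_02 is off by 23.1 km.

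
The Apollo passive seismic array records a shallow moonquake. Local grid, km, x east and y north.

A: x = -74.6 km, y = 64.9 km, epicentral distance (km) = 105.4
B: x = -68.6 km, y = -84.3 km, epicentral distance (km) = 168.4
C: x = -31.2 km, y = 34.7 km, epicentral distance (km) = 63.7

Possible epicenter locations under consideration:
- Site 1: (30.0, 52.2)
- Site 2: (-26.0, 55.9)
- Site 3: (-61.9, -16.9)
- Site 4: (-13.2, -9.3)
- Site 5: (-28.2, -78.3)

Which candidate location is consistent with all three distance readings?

For each candidate, compare |candidate − station| to the reported distance:
Site 1: residuals A 0.0, B 0.0, C 0.0 → max 0.0 km
Site 2: residuals A 56.0, B 21.9, C 41.9 → max 56.0 km
Site 3: residuals A 22.6, B 100.7, C 3.7 → max 100.7 km
Site 4: residuals A 9.1, B 75.2, C 16.2 → max 75.2 km
Site 5: residuals A 45.1, B 127.6, C 49.3 → max 127.6 km
Only Site 1 has all residuals ≈ 0.

Site 1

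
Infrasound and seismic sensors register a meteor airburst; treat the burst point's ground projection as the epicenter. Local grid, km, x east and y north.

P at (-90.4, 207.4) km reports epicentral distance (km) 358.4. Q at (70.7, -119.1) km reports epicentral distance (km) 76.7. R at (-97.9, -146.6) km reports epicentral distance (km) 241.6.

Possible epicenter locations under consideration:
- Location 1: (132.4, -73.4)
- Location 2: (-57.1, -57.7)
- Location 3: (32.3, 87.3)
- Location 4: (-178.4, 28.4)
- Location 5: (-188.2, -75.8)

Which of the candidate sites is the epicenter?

Location 1

For each candidate, compare |candidate − station| to the reported distance:
Location 1: residuals P 0.1, Q 0.1, R 0.1 → max 0.1 km
Location 2: residuals P 91.2, Q 65.1, R 143.8 → max 143.8 km
Location 3: residuals P 186.7, Q 133.2, R 26.1 → max 186.7 km
Location 4: residuals P 158.9, Q 212.8, R 49.0 → max 212.8 km
Location 5: residuals P 58.8, Q 185.8, R 126.9 → max 185.8 km
Only Location 1 has all residuals ≈ 0.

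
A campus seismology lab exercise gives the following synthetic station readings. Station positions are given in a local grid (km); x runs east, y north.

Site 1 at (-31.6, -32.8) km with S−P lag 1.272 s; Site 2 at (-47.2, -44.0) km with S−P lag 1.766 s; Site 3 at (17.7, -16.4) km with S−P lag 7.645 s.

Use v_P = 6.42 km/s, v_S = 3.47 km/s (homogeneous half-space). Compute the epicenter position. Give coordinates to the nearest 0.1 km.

Distance from S−P lag: d = Δt · v_P v_S / (v_P − v_S) = Δt · (6.42·3.47)/(6.42−3.47) ≈ 7.5517·Δt.
So d_Site 1 = 9.61, d_Site 2 = 13.34, d_Site 3 = 57.73 km.
Circle about each station: (x + 31.6)² + (y + 32.8)² = 9.61²; (x + 47.2)² + (y + 44.0)² = 13.34²; (x − 17.7)² + (y + 16.4)² = 57.73².
Subtracting the Site 1 equation from the Site 2 and Site 3 equations removes the quadratic terms:
-31.2 x − 22.4 y = 2003.84
98.6 x + 32.8 y = -4732.55
Solving the 2×2 system: x ≈ -34.0, y ≈ -42.1 km.

(-34.0, -42.1)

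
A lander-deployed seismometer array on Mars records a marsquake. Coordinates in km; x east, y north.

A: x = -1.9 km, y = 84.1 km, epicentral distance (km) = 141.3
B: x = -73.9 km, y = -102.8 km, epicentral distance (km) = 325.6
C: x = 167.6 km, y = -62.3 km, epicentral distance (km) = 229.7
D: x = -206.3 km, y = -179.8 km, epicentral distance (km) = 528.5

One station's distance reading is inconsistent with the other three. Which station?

D

Solve using three stations at a time. Using A, B, C (subtract circle equations pairwise → linear system) gives (x, y) ≈ (116.2, 161.5).
Distances from that point to each station vs reported:
  A: calculated 141.2 vs reported 141.3 → residual 0.1 km
  B: calculated 325.5 vs reported 325.6 → residual 0.1 km
  C: calculated 229.6 vs reported 229.7 → residual 0.1 km
  D: calculated 469.5 vs reported 528.5 → residual 59.0 km
A, B, C are mutually consistent (residuals ≈ 0); D is off by 59.0 km.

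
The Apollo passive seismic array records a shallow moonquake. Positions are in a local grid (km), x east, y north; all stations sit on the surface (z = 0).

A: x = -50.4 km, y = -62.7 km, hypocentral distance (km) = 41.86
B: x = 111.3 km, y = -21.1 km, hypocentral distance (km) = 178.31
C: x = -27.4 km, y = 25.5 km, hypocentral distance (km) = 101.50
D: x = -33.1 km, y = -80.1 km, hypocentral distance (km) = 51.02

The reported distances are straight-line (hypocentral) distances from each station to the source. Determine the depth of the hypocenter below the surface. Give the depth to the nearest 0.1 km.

Each station gives a sphere (x−x_i)² + (y−y_i)² + z² = d_i² (stations at z=0).
Subtracting the A sphere from B and C: z² cancels, leaving linear equations in x and y:
323.4 x + 83.2 y = -23680.75
46.0 x + 176.4 y = -13620.43
Solving: x ≈ -57.197, y ≈ -62.298 km (keep extra digits for the depth step; rounded: -57.2, -62.3).
Then from the A sphere: z² = 41.86² − (x + 50.4)² − (y + 62.7)² with x = -57.197, y = -62.298, so z ≈ 41.303 ≈ 41.3 km.
Check against D (with the unrounded solution): distance 51.02 ≈ 51.02 km. ✓

z ≈ 41.3 km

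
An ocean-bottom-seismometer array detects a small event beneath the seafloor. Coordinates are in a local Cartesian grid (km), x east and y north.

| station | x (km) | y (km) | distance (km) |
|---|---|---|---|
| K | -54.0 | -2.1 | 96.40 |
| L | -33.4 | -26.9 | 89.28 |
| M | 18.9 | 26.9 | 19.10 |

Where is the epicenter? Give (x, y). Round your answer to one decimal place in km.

38.0 km east, 26.7 km north

Circle about each station: (x + 54.0)² + (y + 2.1)² = 96.40²; (x + 33.4)² + (y + 26.9)² = 89.28²; (x − 18.9)² + (y − 26.9)² = 19.10².
Subtracting the K equation from the L and M equations removes the quadratic terms:
41.2 x − 49.6 y = 240.80
145.8 x + 58.0 y = 7088.56
Solving the 2×2 system: x ≈ 38.0, y ≈ 26.7 km.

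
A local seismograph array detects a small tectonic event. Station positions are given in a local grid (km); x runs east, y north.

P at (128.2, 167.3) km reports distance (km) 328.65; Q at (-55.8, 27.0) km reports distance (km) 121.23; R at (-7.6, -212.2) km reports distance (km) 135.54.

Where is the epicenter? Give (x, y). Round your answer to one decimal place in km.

-72.3 km east, -93.1 km north

Circle about each station: (x − 128.2)² + (y − 167.3)² = 328.65²; (x + 55.8)² + (y − 27.0)² = 121.23²; (x + 7.6)² + (y + 212.2)² = 135.54².
Subtracting the P equation from the Q and R equations removes the quadratic terms:
-368.0 x − 280.6 y = 52732.22
-271.6 x − 759.0 y = 90301.80
Solving the 2×2 system: x ≈ -72.3, y ≈ -93.1 km.
Check against P (with the unrounded x, y): √((x − 128.2)²+(y − 167.3)²) = 328.65 ≈ 328.65 km. ✓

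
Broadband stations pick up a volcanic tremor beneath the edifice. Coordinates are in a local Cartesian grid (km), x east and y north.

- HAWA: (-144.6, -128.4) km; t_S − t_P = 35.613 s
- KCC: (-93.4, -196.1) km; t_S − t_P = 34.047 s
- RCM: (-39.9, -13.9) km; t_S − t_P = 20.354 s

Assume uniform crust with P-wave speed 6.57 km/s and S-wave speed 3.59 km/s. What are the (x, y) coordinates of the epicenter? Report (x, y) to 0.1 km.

Distance from S−P lag: d = Δt · v_P v_S / (v_P − v_S) = Δt · (6.57·3.59)/(6.57−3.59) ≈ 7.9149·Δt.
So d_HAWA = 281.87, d_KCC = 269.48, d_RCM = 161.10 km.
Circle about each station: (x + 144.6)² + (y + 128.4)² = 281.87²; (x + 93.4)² + (y + 196.1)² = 269.48²; (x + 39.9)² + (y + 13.9)² = 161.10².
Subtracting the HAWA equation from the KCC and RCM equations removes the quadratic terms:
102.4 x − 135.4 y = 16614.28
209.4 x + 229.0 y = 17886.99
Solving the 2×2 system: x ≈ 120.2, y ≈ -31.8 km.
Check against HAWA (with the unrounded x, y): √((x + 144.6)²+(y + 128.4)²) = 281.87 ≈ 281.87 km. ✓

120.2 km east, -31.8 km north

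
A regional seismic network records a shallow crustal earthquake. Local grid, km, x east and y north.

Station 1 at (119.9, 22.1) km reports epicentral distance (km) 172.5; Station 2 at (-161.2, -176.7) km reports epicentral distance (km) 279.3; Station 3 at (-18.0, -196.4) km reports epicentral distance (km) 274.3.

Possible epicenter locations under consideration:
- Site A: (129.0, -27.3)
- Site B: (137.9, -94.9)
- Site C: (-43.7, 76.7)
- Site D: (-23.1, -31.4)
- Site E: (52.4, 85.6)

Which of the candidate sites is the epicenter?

Site C

For each candidate, compare |candidate − station| to the reported distance:
Site A: residuals Station 1 122.3, Station 2 47.1, Station 3 50.2 → max 122.3 km
Site B: residuals Station 1 54.1, Station 2 30.8, Station 3 88.3 → max 88.3 km
Site C: residuals Station 1 0.0, Station 2 0.0, Station 3 0.0 → max 0.0 km
Site D: residuals Station 1 19.8, Station 2 78.8, Station 3 109.2 → max 109.2 km
Site E: residuals Station 1 79.8, Station 2 59.0, Station 3 16.4 → max 79.8 km
Only Site C has all residuals ≈ 0.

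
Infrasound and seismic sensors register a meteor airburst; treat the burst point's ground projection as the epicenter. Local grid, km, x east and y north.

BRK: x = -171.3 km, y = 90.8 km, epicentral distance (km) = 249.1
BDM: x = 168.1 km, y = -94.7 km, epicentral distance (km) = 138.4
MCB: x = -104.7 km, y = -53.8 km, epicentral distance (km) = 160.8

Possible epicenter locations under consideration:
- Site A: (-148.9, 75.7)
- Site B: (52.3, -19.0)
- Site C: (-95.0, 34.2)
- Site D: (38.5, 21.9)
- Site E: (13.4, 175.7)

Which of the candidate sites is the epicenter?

Site B

For each candidate, compare |candidate − station| to the reported distance:
Site A: residuals BRK 222.1, BDM 221.5, MCB 24.0 → max 222.1 km
Site B: residuals BRK 0.0, BDM 0.1, MCB 0.0 → max 0.1 km
Site C: residuals BRK 154.1, BDM 154.6, MCB 72.3 → max 154.6 km
Site D: residuals BRK 28.3, BDM 35.9, MCB 1.2 → max 35.9 km
Site E: residuals BRK 45.8, BDM 173.1, MCB 97.3 → max 173.1 km
Only Site B has all residuals ≈ 0.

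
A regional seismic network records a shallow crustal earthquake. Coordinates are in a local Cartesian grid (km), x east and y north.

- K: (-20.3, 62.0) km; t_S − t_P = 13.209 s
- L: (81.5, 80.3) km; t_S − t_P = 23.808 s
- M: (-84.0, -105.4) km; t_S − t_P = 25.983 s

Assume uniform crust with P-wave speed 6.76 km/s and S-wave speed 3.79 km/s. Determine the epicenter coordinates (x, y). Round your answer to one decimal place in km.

x ≈ -120.8 km, y ≈ 115.7 km

Distance from S−P lag: d = Δt · v_P v_S / (v_P − v_S) = Δt · (6.76·3.79)/(6.76−3.79) ≈ 8.6264·Δt.
So d_K = 113.95, d_L = 205.38, d_M = 224.14 km.
Circle about each station: (x + 20.3)² + (y − 62.0)² = 113.95²; (x − 81.5)² + (y − 80.3)² = 205.38²; (x + 84.0)² + (y + 105.4)² = 224.14².
Subtracting pairs of circle equations eliminates x²+y² and gives linear equations (the radical axes):
203.6 x + 36.6 y = -20362.09
-127.4 x − 334.8 y = -23345.07
Solving the 2×2 system: x ≈ -120.8, y ≈ 115.7 km.
Check against K (with the unrounded x, y): √((x + 20.3)²+(y − 62.0)²) = 113.95 ≈ 113.95 km. ✓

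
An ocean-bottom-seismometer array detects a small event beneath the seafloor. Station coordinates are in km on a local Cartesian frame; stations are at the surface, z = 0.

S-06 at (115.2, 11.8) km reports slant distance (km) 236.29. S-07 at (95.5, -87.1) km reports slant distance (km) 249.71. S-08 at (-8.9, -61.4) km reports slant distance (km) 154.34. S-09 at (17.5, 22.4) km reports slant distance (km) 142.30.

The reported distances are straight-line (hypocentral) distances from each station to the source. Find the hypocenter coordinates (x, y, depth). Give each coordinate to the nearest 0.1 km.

Each station gives a sphere (x−x_i)² + (y−y_i)² + z² = d_i² (stations at z=0).
Subtracting the S-06 sphere from S-07 and S-08: z² cancels, leaving linear equations in x and y:
-39.4 x − 197.8 y = -3225.74
-248.2 x − 146.4 y = 22451.02
Solving: x ≈ -113.398, y ≈ 38.896 km (keep extra digits for the depth step; rounded: -113.4, 38.9).
Then from the S-06 sphere: z² = 236.29² − (x − 115.2)² − (y − 11.8)² with x = -113.398, y = 38.896, so z ≈ 53.308 ≈ 53.3 km.

x ≈ -113.4 km, y ≈ 38.9 km, depth ≈ 53.3 km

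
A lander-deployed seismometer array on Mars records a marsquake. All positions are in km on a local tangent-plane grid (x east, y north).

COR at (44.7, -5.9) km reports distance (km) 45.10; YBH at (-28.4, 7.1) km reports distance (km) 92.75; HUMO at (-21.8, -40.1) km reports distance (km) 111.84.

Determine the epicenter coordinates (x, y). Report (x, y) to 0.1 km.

Circle about each station: (x − 44.7)² + (y + 5.9)² = 45.10²; (x + 28.4)² + (y − 7.1)² = 92.75²; (x + 21.8)² + (y + 40.1)² = 111.84².
Subtracting pairs of circle equations eliminates x²+y² and gives linear equations (the radical axes):
-146.2 x + 26.0 y = -7744.48
-133.0 x − 68.4 y = -10423.83
Solving the 2×2 system: x ≈ 59.5, y ≈ 36.7 km.

59.5 km east, 36.7 km north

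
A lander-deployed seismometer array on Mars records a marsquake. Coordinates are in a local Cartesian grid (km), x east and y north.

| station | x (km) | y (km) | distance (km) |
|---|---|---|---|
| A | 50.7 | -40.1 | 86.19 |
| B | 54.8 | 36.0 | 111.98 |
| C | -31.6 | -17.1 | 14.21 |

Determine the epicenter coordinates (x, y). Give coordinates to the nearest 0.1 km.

Circle about each station: (x − 50.7)² + (y + 40.1)² = 86.19²; (x − 54.8)² + (y − 36.0)² = 111.98²; (x + 31.6)² + (y + 17.1)² = 14.21².
Subtracting the A equation from the B and C equations removes the quadratic terms:
8.2 x + 152.2 y = -4990.26
-164.6 x + 46.0 y = 4339.26
Solving the 2×2 system: x ≈ -35.0, y ≈ -30.9 km.

(-35.0, -30.9)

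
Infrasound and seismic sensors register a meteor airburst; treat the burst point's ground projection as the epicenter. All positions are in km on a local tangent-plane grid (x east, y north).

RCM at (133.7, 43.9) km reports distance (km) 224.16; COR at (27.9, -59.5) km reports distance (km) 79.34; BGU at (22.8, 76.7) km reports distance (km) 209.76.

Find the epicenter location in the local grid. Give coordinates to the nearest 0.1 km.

Circle about each station: (x − 133.7)² + (y − 43.9)² = 224.16²; (x − 27.9)² + (y + 59.5)² = 79.34²; (x − 22.8)² + (y − 76.7)² = 209.76².
Subtracting the RCM equation from the COR and BGU equations removes the quadratic terms:
-211.6 x − 206.8 y = 28468.63
-221.8 x + 65.6 y = -7151.72
Solving the 2×2 system: x ≈ -6.5, y ≈ -131.0 km.
Check against RCM (with the unrounded x, y): √((x − 133.7)²+(y − 43.9)²) = 224.16 ≈ 224.16 km. ✓

x ≈ -6.5 km, y ≈ -131.0 km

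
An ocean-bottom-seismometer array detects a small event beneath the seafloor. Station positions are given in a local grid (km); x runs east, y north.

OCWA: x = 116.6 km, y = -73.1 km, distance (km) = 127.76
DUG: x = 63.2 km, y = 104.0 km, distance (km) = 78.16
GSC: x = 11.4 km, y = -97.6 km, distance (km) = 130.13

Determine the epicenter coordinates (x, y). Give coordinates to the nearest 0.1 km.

(40.2, 29.3)

Circle about each station: (x − 116.6)² + (y + 73.1)² = 127.76²; (x − 63.2)² + (y − 104.0)² = 78.16²; (x − 11.4)² + (y + 97.6)² = 130.13².
Subtracting the OCWA equation from the DUG and GSC equations removes the quadratic terms:
-106.8 x + 354.2 y = 6084.70
-210.4 x − 49.0 y = -9894.65
Solving the 2×2 system: x ≈ 40.2, y ≈ 29.3 km.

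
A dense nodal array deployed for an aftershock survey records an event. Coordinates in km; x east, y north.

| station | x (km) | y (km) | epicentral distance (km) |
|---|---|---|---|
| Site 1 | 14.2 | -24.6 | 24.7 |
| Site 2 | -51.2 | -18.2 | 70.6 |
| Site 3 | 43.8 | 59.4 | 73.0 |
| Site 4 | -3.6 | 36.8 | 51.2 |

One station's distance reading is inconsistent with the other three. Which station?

Site 1

Solve using three stations at a time. Using Site 2, Site 3, Site 4 (subtract circle equations pairwise → linear system) gives (x, y) ≈ (18.9, -9.3).
Distances from that point to each station vs reported:
  Site 1: calculated 16.0 vs reported 24.7 → residual 8.7 km
  Site 2: calculated 70.7 vs reported 70.6 → residual 0.1 km
  Site 3: calculated 73.1 vs reported 73.0 → residual 0.1 km
  Site 4: calculated 51.3 vs reported 51.2 → residual 0.1 km
Site 2, Site 3, Site 4 are mutually consistent (residuals ≈ 0); Site 1 is off by 8.7 km.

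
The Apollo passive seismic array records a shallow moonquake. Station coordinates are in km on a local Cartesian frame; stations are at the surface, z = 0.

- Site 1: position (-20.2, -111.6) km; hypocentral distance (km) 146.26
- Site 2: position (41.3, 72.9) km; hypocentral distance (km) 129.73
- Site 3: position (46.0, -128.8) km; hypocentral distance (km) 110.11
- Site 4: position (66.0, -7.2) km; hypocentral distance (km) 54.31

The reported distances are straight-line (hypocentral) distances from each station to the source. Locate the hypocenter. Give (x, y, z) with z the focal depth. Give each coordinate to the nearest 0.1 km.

(104.2, -38.2, 23.0)

Each station gives a sphere (x−x_i)² + (y−y_i)² + z² = d_i² (stations at z=0).
Subtracting the Site 1 sphere from Site 2 and Site 3: z² cancels, leaving linear equations in x and y:
123.0 x + 369.0 y = -1280.39
132.4 x − 34.4 y = 15110.62
Solving: x ≈ 104.202, y ≈ -38.204 km (keep extra digits for the depth step; rounded: 104.2, -38.2).
Then from the Site 1 sphere: z² = 146.26² − (x + 20.2)² − (y + 111.6)² with x = 104.202, y = -38.204, so z ≈ 23.003 ≈ 23.0 km.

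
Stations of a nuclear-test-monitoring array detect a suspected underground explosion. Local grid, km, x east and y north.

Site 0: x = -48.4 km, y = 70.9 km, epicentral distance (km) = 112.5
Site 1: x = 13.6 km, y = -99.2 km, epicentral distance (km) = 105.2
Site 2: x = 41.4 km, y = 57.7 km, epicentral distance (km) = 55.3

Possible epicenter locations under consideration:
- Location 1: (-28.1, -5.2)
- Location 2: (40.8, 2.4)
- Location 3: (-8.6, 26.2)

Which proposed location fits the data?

Location 2

For each candidate, compare |candidate − station| to the reported distance:
Location 1: residuals Site 0 33.7, Site 1 2.4, Site 2 38.4 → max 38.4 km
Location 2: residuals Site 0 0.0, Site 1 0.0, Site 2 0.0 → max 0.0 km
Location 3: residuals Site 0 52.6, Site 1 22.1, Site 2 3.8 → max 52.6 km
Only Location 2 has all residuals ≈ 0.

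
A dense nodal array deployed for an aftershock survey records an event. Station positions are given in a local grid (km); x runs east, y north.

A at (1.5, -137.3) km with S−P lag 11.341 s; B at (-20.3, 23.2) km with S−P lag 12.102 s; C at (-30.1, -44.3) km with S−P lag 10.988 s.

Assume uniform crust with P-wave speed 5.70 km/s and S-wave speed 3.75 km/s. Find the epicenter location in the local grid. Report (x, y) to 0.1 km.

Distance from S−P lag: d = Δt · v_P v_S / (v_P − v_S) = Δt · (5.70·3.75)/(5.70−3.75) ≈ 10.9615·Δt.
So d_A = 124.31, d_B = 132.66, d_C = 120.45 km.
Circle about each station: (x − 1.5)² + (y + 137.3)² = 124.31²; (x + 20.3)² + (y − 23.2)² = 132.66²; (x + 30.1)² + (y + 44.3)² = 120.45².
Subtracting pairs of circle equations eliminates x²+y² and gives linear equations (the radical axes):
-43.6 x + 321.0 y = -20048.91
-63.2 x + 186.0 y = -15040.27
Solving the 2×2 system: x ≈ 90.2, y ≈ -50.2 km.

(90.2, -50.2)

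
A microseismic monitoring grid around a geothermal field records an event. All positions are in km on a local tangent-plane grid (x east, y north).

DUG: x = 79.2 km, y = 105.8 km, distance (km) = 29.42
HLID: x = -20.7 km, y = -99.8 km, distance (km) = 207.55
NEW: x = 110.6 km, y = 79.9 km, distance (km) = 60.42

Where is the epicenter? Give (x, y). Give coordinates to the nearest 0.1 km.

Circle about each station: (x − 79.2)² + (y − 105.8)² = 29.42²; (x + 20.7)² + (y + 99.8)² = 207.55²; (x − 110.6)² + (y − 79.9)² = 60.42².
Subtracting the DUG equation from the HLID and NEW equations removes the quadratic terms:
-199.8 x − 411.2 y = -49289.22
62.8 x − 51.8 y = -1634.95
Solving the 2×2 system: x ≈ 52.0, y ≈ 94.6 km.
Check against DUG (with the unrounded x, y): √((x − 79.2)²+(y − 105.8)²) = 29.42 ≈ 29.42 km. ✓

52.0 km east, 94.6 km north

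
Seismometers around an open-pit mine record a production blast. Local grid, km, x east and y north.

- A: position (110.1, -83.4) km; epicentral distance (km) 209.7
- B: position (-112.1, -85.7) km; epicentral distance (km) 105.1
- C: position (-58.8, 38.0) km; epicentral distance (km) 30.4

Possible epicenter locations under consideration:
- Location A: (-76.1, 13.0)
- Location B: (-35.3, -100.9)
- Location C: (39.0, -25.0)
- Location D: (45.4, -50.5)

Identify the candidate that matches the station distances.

For each candidate, compare |candidate − station| to the reported distance:
Location A: residuals A 0.0, B 0.0, C 0.0 → max 0.0 km
Location B: residuals A 63.3, B 26.8, C 110.5 → max 110.5 km
Location C: residuals A 117.7, B 57.7, C 85.9 → max 117.7 km
Location D: residuals A 137.1, B 56.3, C 106.3 → max 137.1 km
Only Location A has all residuals ≈ 0.

Location A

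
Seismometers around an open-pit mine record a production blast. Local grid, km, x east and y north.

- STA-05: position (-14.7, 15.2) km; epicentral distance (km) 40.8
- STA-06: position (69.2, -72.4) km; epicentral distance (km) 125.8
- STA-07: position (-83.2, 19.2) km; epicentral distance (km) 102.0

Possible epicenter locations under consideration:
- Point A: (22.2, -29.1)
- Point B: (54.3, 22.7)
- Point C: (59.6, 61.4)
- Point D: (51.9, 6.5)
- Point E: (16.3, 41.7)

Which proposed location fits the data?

For each candidate, compare |candidate − station| to the reported distance:
Point A: residuals STA-05 16.9, STA-06 61.9, STA-07 13.9 → max 61.9 km
Point B: residuals STA-05 28.6, STA-06 29.5, STA-07 35.5 → max 35.5 km
Point C: residuals STA-05 46.7, STA-06 8.3, STA-07 46.9 → max 46.9 km
Point D: residuals STA-05 26.4, STA-06 45.0, STA-07 33.7 → max 45.0 km
Point E: residuals STA-05 0.0, STA-06 0.0, STA-07 0.0 → max 0.0 km
Only Point E has all residuals ≈ 0.

Point E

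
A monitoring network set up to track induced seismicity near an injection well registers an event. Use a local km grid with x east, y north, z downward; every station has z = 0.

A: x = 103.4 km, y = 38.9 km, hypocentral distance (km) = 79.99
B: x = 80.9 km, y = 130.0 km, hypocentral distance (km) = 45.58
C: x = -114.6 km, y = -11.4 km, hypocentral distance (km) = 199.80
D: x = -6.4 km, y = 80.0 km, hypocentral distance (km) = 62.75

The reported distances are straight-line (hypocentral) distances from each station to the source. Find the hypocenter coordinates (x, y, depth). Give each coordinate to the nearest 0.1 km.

x ≈ 51.8 km, y ≈ 98.2 km, depth ≈ 14.8 km

Each station gives a sphere (x−x_i)² + (y−y_i)² + z² = d_i² (stations at z=0).
Subtracting the A sphere from B and C: z² cancels, leaving linear equations in x and y:
-45.0 x + 182.2 y = 15560.90
-436.0 x − 100.6 y = -32463.29
Solving: x ≈ 51.799, y ≈ 98.199 km (keep extra digits for the depth step; rounded: 51.8, 98.2).
Then from the A sphere: z² = 79.99² − (x − 103.4)² − (y − 38.9)² with x = 51.799, y = 98.199, so z ≈ 14.811 ≈ 14.8 km.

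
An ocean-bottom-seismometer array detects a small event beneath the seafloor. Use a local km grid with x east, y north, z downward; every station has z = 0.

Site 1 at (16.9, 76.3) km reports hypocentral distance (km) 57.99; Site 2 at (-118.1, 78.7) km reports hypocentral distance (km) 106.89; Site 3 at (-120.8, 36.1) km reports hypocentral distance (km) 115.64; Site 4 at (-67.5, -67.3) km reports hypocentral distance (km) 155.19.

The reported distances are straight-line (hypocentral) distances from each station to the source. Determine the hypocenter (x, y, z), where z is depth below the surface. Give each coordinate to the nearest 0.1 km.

Each station gives a sphere (x−x_i)² + (y−y_i)² + z² = d_i² (stations at z=0).
Subtracting the Site 1 sphere from Site 2 and Site 3: z² cancels, leaving linear equations in x and y:
-270.0 x + 4.8 y = 5971.37
-275.4 x − 80.4 y = -221.22
Solving: x ≈ -20.801, y ≈ 74.001 km (keep extra digits for the depth step; rounded: -20.8, 74.0).
Then from the Site 1 sphere: z² = 57.99² − (x − 16.9)² − (y − 76.3)² with x = -20.801, y = 74.001, so z ≈ 44.002 ≈ 44.0 km.

x ≈ -20.8 km, y ≈ 74.0 km, depth ≈ 44.0 km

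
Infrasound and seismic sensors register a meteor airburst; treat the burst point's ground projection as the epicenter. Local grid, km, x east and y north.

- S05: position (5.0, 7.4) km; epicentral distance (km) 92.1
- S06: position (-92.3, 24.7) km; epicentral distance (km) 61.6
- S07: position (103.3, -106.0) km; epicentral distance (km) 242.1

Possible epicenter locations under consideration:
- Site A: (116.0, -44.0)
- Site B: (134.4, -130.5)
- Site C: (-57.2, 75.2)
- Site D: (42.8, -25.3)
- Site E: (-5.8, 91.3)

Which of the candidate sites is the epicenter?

For each candidate, compare |candidate − station| to the reported distance:
Site A: residuals S05 30.2, S06 157.7, S07 178.8 → max 178.8 km
Site B: residuals S05 97.0, S06 213.1, S07 202.5 → max 213.1 km
Site C: residuals S05 0.1, S06 0.1, S07 0.0 → max 0.1 km
Site D: residuals S05 42.1, S06 82.5, S07 141.2 → max 141.2 km
Site E: residuals S05 7.5, S06 47.6, S07 16.6 → max 47.6 km
Only Site C has all residuals ≈ 0.

Site C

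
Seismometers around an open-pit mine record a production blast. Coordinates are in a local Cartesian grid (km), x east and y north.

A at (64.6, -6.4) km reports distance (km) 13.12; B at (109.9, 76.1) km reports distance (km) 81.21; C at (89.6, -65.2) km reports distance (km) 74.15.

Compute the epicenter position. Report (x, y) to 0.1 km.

Circle about each station: (x − 64.6)² + (y + 6.4)² = 13.12²; (x − 109.9)² + (y − 76.1)² = 81.21²; (x − 89.6)² + (y + 65.2)² = 74.15².
Subtracting the A equation from the B and C equations removes the quadratic terms:
90.6 x + 165.0 y = 7232.17
50.0 x − 117.6 y = 2738.99
Solving the 2×2 system: x ≈ 68.9, y ≈ 6.0 km.
Check against A (with the unrounded x, y): √((x − 64.6)²+(y + 6.4)²) = 13.12 ≈ 13.12 km. ✓

x ≈ 68.9 km, y ≈ 6.0 km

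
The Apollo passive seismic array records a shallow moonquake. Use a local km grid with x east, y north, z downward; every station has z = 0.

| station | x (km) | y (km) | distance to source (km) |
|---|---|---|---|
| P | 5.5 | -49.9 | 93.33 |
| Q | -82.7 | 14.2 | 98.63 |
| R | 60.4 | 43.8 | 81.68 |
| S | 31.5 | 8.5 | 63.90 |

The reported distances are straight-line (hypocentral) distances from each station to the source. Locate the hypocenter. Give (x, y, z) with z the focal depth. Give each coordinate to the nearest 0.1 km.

Each station gives a sphere (x−x_i)² + (y−y_i)² + z² = d_i² (stations at z=0).
Subtracting the P sphere from Q and R: z² cancels, leaving linear equations in x and y:
-176.4 x + 128.2 y = 3503.28
109.8 x + 187.4 y = 5085.21
Solving: x ≈ -0.097, y ≈ 27.193 km (keep extra digits for the depth step; rounded: -0.1, 27.2).
Then from the P sphere: z² = 93.33² − (x − 5.5)² − (y + 49.9)² with x = -0.097, y = 27.193, so z ≈ 52.305 ≈ 52.3 km.

x ≈ -0.1 km, y ≈ 27.2 km, depth ≈ 52.3 km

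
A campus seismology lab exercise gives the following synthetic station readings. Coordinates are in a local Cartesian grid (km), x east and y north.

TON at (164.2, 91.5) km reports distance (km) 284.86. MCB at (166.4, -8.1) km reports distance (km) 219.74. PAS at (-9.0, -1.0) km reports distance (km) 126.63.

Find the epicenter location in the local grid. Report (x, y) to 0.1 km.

-18.2 km east, -127.3 km north

Circle about each station: (x − 164.2)² + (y − 91.5)² = 284.86²; (x − 166.4)² + (y + 8.1)² = 219.74²; (x + 9.0)² + (y + 1.0)² = 126.63².
Subtracting the TON equation from the MCB and PAS equations removes the quadratic terms:
4.4 x − 199.2 y = 25280.23
-346.4 x − 185.0 y = 29858.17
Solving the 2×2 system: x ≈ -18.2, y ≈ -127.3 km.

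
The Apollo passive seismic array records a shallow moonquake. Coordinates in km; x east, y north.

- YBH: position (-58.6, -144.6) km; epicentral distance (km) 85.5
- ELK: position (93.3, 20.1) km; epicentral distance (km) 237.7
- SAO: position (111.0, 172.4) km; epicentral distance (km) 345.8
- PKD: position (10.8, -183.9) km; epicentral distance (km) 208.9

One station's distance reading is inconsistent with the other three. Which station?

Solve using three stations at a time. Using YBH, ELK, SAO (subtract circle equations pairwise → linear system) gives (x, y) ≈ (-119.9, -85.0).
Distances from that point to each station vs reported:
  YBH: calculated 85.5 vs reported 85.5 → residual 0.0 km
  ELK: calculated 237.7 vs reported 237.7 → residual 0.0 km
  SAO: calculated 345.8 vs reported 345.8 → residual 0.0 km
  PKD: calculated 163.9 vs reported 208.9 → residual 45.0 km
YBH, ELK, SAO are mutually consistent (residuals ≈ 0); PKD is off by 45.0 km.

PKD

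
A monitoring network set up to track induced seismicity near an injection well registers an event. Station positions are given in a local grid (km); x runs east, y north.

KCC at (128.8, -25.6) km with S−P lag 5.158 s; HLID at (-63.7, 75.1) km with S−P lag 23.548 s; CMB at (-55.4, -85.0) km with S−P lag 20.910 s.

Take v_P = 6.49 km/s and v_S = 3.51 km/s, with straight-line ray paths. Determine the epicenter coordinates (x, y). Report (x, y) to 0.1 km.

Distance from S−P lag: d = Δt · v_P v_S / (v_P − v_S) = Δt · (6.49·3.51)/(6.49−3.51) ≈ 7.6443·Δt.
So d_KCC = 39.43, d_HLID = 180.01, d_CMB = 159.84 km.
Circle about each station: (x − 128.8)² + (y + 25.6)² = 39.43²; (x + 63.7)² + (y − 75.1)² = 180.01²; (x + 55.4)² + (y + 85.0)² = 159.84².
Subtracting the KCC equation from the HLID and CMB equations removes the quadratic terms:
-385.0 x + 201.4 y = -38395.98
-368.4 x − 118.8 y = -30944.74
Solving the 2×2 system: x ≈ 90.0, y ≈ -18.6 km.

90.0 km east, -18.6 km north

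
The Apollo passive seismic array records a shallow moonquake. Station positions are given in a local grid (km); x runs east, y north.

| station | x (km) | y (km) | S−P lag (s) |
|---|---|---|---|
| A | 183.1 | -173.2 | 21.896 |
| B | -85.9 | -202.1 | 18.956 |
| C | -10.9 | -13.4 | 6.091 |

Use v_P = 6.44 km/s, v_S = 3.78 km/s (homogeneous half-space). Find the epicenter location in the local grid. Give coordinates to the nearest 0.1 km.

Distance from S−P lag: d = Δt · v_P v_S / (v_P − v_S) = Δt · (6.44·3.78)/(6.44−3.78) ≈ 9.1516·Δt.
So d_A = 200.38, d_B = 173.48, d_C = 55.74 km.
Circle about each station: (x − 183.1)² + (y + 173.2)² = 200.38²; (x + 85.9)² + (y + 202.1)² = 173.48²; (x + 10.9)² + (y + 13.4)² = 55.74².
Subtracting the A equation from the B and C equations removes the quadratic terms:
-538.0 x − 57.8 y = -5243.80
-388.0 x + 319.6 y = -26180.28
Solving the 2×2 system: x ≈ 16.4, y ≈ -62.0 km.
Check against A (with the unrounded x, y): √((x − 183.1)²+(y + 173.2)²) = 200.38 ≈ 200.38 km. ✓

x ≈ 16.4 km, y ≈ -62.0 km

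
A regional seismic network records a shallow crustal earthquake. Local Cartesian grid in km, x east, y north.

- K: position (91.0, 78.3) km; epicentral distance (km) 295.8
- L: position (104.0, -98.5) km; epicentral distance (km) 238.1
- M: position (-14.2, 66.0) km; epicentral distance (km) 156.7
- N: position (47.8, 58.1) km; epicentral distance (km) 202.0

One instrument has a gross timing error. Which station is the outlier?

K

Solve using three stations at a time. Using L, M, N (subtract circle equations pairwise → linear system) gives (x, y) ≈ (-127.6, -42.5).
Distances from that point to each station vs reported:
  K: calculated 249.7 vs reported 295.8 → residual 46.1 km
  L: calculated 238.2 vs reported 238.1 → residual 0.1 km
  M: calculated 156.9 vs reported 156.7 → residual 0.2 km
  N: calculated 202.2 vs reported 202.0 → residual 0.2 km
L, M, N are mutually consistent (residuals ≈ 0); K is off by 46.1 km.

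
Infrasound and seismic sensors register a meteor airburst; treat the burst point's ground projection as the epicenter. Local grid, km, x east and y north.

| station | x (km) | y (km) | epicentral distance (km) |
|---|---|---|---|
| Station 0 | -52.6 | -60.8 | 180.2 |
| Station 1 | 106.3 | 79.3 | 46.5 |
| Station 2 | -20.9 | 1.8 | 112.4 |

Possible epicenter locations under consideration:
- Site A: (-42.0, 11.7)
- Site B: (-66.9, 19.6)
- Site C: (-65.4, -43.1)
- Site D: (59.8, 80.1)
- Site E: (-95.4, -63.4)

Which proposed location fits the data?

Site D

For each candidate, compare |candidate − station| to the reported distance:
Site A: residuals Station 0 106.9, Station 1 116.5, Station 2 89.1 → max 116.5 km
Site B: residuals Station 0 98.5, Station 1 136.7, Station 2 63.1 → max 136.7 km
Site C: residuals Station 0 158.4, Station 1 164.4, Station 2 49.2 → max 164.4 km
Site D: residuals Station 0 0.0, Station 1 0.0, Station 2 0.0 → max 0.0 km
Site E: residuals Station 0 137.3, Station 1 200.6, Station 2 13.4 → max 200.6 km
Only Site D has all residuals ≈ 0.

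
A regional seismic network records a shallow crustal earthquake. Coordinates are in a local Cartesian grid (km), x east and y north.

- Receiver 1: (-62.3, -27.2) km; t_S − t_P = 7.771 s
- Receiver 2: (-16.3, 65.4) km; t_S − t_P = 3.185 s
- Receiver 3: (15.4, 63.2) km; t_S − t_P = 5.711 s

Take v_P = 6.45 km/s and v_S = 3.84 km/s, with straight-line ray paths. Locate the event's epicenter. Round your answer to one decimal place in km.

Distance from S−P lag: d = Δt · v_P v_S / (v_P − v_S) = Δt · (6.45·3.84)/(6.45−3.84) ≈ 9.4897·Δt.
So d_Receiver 1 = 73.74, d_Receiver 2 = 30.22, d_Receiver 3 = 54.20 km.
Circle about each station: (x + 62.3)² + (y + 27.2)² = 73.74²; (x + 16.3)² + (y − 65.4)² = 30.22²; (x − 15.4)² + (y − 63.2)² = 54.20².
Subtracting the Receiver 1 equation from the Receiver 2 and Receiver 3 equations removes the quadratic terms:
92.0 x + 185.2 y = 4446.06
155.4 x + 180.8 y = 2110.22
Solving the 2×2 system: x ≈ -34.0, y ≈ 40.9 km.

(-34.0, 40.9)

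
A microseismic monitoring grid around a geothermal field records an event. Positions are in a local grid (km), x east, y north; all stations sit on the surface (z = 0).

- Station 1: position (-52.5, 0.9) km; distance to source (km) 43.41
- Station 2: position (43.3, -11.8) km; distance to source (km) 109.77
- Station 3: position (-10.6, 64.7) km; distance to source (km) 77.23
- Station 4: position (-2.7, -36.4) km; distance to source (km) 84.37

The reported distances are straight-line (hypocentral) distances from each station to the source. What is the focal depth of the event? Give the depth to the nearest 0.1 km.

z ≈ 40.6 km

Each station gives a sphere (x−x_i)² + (y−y_i)² + z² = d_i² (stations at z=0).
Subtracting the Station 1 sphere from Station 2 and Station 3: z² cancels, leaving linear equations in x and y:
191.6 x − 25.4 y = -10907.95
83.8 x + 127.6 y = -2538.65
Solving: x ≈ -54.798, y ≈ 16.092 km (keep extra digits for the depth step; rounded: -54.8, 16.1).
Then from the Station 1 sphere: z² = 43.41² − (x + 52.5)² − (y − 0.9)² with x = -54.798, y = 16.092, so z ≈ 40.600 ≈ 40.6 km.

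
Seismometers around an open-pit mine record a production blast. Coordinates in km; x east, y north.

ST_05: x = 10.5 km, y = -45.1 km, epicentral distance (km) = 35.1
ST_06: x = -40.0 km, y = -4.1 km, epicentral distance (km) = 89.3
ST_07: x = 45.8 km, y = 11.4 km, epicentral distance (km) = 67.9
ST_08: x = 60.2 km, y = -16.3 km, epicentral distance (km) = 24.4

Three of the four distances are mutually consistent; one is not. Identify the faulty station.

Solve using three stations at a time. Using ST_05, ST_06, ST_08 (subtract circle equations pairwise → linear system) gives (x, y) ≈ (44.0, -34.5).
Distances from that point to each station vs reported:
  ST_05: calculated 35.1 vs reported 35.1 → residual 0.0 km
  ST_06: calculated 89.3 vs reported 89.3 → residual 0.0 km
  ST_07: calculated 45.9 vs reported 67.9 → residual 22.0 km
  ST_08: calculated 24.4 vs reported 24.4 → residual 0.0 km
ST_05, ST_06, ST_08 are mutually consistent (residuals ≈ 0); ST_07 is off by 22.0 km.

ST_07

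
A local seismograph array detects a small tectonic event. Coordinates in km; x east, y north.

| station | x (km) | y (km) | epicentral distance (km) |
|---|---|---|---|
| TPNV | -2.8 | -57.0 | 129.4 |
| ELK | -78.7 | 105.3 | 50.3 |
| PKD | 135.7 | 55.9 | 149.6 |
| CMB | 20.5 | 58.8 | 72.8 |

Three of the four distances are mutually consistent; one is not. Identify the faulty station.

Solve using three stations at a time. Using TPNV, ELK, CMB (subtract circle equations pairwise → linear system) gives (x, y) ≈ (-52.2, 62.6).
Distances from that point to each station vs reported:
  TPNV: calculated 129.4 vs reported 129.4 → residual 0.0 km
  ELK: calculated 50.3 vs reported 50.3 → residual 0.0 km
  PKD: calculated 188.0 vs reported 149.6 → residual 38.4 km
  CMB: calculated 72.8 vs reported 72.8 → residual 0.0 km
TPNV, ELK, CMB are mutually consistent (residuals ≈ 0); PKD is off by 38.4 km.

PKD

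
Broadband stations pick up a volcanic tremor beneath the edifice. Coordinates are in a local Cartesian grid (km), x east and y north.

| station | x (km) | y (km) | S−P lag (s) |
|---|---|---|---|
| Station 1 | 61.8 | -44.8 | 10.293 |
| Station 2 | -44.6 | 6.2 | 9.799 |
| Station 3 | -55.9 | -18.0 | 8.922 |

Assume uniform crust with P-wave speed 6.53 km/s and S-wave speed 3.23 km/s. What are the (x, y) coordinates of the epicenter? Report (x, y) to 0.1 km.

x ≈ -3.9 km, y ≈ -41.4 km

Distance from S−P lag: d = Δt · v_P v_S / (v_P − v_S) = Δt · (6.53·3.23)/(6.53−3.23) ≈ 6.3915·Δt.
So d_Station 1 = 65.79, d_Station 2 = 62.63, d_Station 3 = 57.02 km.
Circle about each station: (x − 61.8)² + (y + 44.8)² = 65.79²; (x + 44.6)² + (y − 6.2)² = 62.63²; (x + 55.9)² + (y + 18.0)² = 57.02².
Subtracting the Station 1 equation from the Station 2 and Station 3 equations removes the quadratic terms:
-212.8 x + 102.0 y = -3392.87
-235.4 x + 53.6 y = -1300.43
Solving the 2×2 system: x ≈ -3.9, y ≈ -41.4 km.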